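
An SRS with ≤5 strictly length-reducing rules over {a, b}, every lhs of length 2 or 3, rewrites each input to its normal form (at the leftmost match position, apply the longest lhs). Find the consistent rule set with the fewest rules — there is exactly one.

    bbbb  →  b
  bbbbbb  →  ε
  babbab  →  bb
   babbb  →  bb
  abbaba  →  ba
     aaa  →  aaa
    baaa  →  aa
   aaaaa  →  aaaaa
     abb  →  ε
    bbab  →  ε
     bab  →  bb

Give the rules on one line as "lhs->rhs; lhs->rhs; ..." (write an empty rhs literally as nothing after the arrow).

  | bbbb => b
  | bbbbbb => bbb => ε
  | babbab => bab => bb
  | babbb => bb

ab->b; abb->; baa->a; bbb->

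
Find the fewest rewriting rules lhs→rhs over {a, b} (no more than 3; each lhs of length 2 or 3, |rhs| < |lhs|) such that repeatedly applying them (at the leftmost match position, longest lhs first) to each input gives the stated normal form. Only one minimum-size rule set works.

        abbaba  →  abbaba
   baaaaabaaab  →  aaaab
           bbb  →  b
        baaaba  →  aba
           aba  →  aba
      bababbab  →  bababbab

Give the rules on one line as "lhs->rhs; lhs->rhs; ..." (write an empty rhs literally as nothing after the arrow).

  | abbaba
  | baaaaabaaab => aaabaaab => aaaab
  | bbb => b
  | baaaba => aba

baa->; bbb->b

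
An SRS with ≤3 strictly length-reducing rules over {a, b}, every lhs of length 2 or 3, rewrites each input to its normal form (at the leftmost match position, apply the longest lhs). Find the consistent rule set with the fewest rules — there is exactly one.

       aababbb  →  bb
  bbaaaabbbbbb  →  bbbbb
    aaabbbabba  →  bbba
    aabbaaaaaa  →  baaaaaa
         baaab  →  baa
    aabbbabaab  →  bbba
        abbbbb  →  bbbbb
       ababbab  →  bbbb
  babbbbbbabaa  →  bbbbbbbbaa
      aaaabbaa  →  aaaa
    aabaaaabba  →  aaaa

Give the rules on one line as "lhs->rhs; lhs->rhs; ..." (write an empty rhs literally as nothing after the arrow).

  | aababbb => aabbb => abb => bb
  | bbaaaabbbbbb => bbaaabbbbb => bbaabbbb => bbabbb => bbbbb
  | aaabbbabba => aabbabba => ababba => babba => bbba
  | aabbaaaaaa => abaaaaaa => baaaaaa

aab->a; ab->b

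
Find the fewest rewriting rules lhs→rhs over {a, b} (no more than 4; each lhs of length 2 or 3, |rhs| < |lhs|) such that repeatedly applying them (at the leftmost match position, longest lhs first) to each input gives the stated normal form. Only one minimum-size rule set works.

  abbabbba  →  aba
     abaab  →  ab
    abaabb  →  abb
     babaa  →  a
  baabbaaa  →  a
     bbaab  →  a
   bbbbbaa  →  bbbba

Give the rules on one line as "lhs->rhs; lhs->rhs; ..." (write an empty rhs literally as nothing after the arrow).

aa->a; baa->a; bab->a

  | abbabbba => ababba => aaba => aba
  | abaab => aab => ab
  | abaabb => aabb => abb
  | babaa => aaa => aa => a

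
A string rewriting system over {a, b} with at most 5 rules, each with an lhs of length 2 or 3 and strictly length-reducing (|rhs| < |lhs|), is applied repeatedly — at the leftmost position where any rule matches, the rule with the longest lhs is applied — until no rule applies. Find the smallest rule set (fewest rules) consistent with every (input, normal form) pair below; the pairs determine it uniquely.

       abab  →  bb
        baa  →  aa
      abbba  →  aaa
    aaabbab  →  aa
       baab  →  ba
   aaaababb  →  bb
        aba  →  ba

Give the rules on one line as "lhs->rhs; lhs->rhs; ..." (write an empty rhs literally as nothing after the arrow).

aab->ba; ab->b; baa->aa; bbb->aa

  | abab => bab => bb
  | baa => aa
  | abbba => bbba => aaa
  | aaabbab => ababab => babab => bbab => bbb => aa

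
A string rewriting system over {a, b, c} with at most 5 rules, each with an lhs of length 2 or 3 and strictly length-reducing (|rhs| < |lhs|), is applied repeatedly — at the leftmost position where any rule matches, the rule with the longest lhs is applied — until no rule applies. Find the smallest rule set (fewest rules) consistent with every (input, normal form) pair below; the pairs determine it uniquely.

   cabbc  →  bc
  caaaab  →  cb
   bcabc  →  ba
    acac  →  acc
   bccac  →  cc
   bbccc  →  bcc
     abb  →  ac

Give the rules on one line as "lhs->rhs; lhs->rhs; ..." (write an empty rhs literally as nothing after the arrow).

bb->c; ca->c; cbc->a; ccc->bc

  | cabbc => cbbc => ccc => bc
  | caaaab => caaab => caab => cab => cb
  | bcabc => bcbc => ba
  | acac => acc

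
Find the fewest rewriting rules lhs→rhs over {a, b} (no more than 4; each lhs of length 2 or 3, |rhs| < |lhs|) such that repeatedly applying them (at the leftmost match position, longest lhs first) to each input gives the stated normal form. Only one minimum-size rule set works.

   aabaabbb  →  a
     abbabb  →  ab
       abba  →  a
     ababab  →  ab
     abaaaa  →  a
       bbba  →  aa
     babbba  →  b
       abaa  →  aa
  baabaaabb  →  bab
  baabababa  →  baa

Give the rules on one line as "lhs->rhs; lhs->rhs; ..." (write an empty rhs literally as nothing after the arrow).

  | aabaabbb => aaabbb => bbb => a
  | abbabb => ababb => abb => ab
  | abba => aba => a
  | ababab => abab => ab

aaa->; aba->a; bb->b; bbb->a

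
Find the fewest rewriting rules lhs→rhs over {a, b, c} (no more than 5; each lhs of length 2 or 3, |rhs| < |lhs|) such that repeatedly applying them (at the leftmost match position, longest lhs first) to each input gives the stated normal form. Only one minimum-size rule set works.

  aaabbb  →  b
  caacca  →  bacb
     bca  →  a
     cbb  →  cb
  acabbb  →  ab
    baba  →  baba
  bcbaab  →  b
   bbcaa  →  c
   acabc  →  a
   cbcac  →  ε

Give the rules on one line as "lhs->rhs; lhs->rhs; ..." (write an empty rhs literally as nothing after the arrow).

aa->c; bb->b; bc->; ca->b

  | aaabbb => cabbb => bbbb => bbb => bb => b
  | caacca => bacca => bacb
  | bca => a
  | cbb => cb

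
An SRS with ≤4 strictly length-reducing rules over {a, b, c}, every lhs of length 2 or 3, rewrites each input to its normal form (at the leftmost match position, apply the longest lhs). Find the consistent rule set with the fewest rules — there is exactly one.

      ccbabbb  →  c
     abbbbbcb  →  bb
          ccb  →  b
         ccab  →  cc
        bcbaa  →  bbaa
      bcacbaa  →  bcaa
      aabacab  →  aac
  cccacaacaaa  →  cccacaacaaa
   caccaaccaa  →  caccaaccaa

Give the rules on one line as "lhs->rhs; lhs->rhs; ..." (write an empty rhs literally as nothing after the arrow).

ab->; bbb->c; cb->b

  | ccbabbb => cbabbb => babbb => bbb => c
  | abbbbbcb => bbbbcb => cbcb => bcb => bb
  | ccb => cb => b
  | ccab => cc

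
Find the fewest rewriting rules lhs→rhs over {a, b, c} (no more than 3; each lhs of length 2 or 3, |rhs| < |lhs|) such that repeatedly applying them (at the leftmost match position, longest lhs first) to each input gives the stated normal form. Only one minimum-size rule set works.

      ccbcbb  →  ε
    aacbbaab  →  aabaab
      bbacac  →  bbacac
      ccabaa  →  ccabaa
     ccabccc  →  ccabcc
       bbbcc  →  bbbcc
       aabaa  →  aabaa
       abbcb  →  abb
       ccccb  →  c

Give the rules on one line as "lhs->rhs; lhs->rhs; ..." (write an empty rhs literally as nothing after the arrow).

  | ccbcbb => ccbb => cb => ε
  | aacbbaab => aabaab
  | bbacac
  | ccabaa

cb->; ccc->cc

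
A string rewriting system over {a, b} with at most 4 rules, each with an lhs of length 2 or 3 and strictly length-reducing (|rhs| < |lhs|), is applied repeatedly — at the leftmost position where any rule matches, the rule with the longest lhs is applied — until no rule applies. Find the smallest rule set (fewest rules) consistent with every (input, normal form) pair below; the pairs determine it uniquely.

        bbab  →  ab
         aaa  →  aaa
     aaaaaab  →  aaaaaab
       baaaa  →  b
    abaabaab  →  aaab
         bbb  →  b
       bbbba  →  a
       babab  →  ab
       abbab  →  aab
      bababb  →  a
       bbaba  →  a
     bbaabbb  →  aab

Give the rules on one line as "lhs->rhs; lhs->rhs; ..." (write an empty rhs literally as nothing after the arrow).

aba->a; ba->b; bb->

  | bbab => ab
  | aaa
  | aaaaaab
  | baaaa => baaa => baa => ba => b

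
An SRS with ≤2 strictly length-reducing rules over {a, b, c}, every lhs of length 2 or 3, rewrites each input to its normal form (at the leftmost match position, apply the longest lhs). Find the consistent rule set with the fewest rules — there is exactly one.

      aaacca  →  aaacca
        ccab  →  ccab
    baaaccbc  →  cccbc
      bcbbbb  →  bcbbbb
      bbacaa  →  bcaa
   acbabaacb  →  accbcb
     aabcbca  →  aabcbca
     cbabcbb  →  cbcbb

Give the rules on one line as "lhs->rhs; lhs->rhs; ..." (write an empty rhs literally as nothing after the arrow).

  | aaacca
  | ccab
  | baaaccbc => cbaccbc => cccbc
  | bcbbbb

ba->; baa->cb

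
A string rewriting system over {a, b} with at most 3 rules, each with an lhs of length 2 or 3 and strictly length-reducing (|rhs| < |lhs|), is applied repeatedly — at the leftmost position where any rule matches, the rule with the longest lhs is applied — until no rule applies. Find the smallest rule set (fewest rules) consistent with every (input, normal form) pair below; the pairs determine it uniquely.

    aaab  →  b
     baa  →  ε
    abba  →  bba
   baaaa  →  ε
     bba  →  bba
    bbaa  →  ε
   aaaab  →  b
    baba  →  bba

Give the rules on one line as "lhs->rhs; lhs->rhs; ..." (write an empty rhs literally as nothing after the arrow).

aa->; ab->b; baa->aa

  | aaab => ab => b
  | baa => aa => ε
  | abba => bba
  | baaaa => aaaa => aa => ε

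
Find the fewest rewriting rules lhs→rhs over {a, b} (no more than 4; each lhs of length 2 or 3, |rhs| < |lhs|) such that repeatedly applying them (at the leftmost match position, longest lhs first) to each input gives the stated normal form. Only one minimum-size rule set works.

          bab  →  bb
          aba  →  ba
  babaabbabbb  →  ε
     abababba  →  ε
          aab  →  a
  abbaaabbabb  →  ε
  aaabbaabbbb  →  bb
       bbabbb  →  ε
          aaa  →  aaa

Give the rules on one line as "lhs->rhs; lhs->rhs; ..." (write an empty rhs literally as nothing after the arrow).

aab->a; ab->b; bba->; bbb->

  | bab => bb
  | aba => ba
  | babaabbabbb => bbaabbabbb => abbabbb => bbabbb => bbb => ε
  | abababba => bababba => bbabba => bba => ε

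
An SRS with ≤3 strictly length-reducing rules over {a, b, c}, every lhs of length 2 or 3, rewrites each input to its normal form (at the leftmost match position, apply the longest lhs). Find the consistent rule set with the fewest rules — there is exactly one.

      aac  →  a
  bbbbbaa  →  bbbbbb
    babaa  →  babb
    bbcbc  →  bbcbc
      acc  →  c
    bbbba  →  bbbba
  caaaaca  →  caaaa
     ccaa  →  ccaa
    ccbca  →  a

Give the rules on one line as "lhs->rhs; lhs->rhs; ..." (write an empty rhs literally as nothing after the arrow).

ac->; baa->bb; ccb->a

  | aac => a
  | bbbbbaa => bbbbbb
  | babaa => babb
  | bbcbc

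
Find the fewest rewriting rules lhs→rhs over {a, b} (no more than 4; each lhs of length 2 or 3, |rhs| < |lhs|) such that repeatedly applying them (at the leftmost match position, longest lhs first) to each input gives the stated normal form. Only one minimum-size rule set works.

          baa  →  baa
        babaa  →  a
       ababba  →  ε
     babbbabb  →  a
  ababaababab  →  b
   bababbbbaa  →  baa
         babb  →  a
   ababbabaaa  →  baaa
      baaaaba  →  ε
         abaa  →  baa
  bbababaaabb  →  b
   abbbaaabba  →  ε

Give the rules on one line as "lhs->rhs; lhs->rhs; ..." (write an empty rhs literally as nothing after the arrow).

ab->b; abb->ab; bb->a; bba->

  | baa
  | babaa => bbaa => a
  | ababba => babba => baba => bba => ε
  | babbbabb => babbabb => bababb => bbabb => bb => a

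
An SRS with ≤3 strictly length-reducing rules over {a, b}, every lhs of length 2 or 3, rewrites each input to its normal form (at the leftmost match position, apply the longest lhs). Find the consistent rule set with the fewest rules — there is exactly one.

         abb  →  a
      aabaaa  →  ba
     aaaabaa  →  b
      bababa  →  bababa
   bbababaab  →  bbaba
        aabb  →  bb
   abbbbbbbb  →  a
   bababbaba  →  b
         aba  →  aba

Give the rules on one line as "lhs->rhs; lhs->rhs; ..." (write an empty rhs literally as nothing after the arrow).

aa->; abb->a

  | abb => a
  | aabaaa => baaa => ba
  | aaaabaa => aabaa => baa => b
  | bababa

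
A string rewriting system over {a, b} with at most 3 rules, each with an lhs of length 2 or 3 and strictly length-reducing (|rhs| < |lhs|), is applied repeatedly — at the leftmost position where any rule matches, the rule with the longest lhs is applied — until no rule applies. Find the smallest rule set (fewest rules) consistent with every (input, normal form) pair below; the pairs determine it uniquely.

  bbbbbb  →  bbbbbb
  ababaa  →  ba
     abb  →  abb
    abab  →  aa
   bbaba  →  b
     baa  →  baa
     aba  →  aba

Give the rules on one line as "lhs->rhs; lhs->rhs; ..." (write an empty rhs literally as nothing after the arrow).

  | bbbbbb
  | ababaa => aaaa => ba
  | abb
  | abab => aa

aaa->b; bab->a; bba->b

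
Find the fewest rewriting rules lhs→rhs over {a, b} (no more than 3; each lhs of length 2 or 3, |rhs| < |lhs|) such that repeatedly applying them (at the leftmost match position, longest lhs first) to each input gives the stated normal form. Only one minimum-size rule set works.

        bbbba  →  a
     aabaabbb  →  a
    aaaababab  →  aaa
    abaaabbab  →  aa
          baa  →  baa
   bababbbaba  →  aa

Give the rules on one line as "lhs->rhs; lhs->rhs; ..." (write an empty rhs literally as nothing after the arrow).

  | bbbba => abba => a
  | aabaabbb => aaabbb => aab => a
  | aaaababab => aaaabab => aaaab => aaa
  | abaaabbab => aaabbab => aaab => aa

ab->; abb->; bb->a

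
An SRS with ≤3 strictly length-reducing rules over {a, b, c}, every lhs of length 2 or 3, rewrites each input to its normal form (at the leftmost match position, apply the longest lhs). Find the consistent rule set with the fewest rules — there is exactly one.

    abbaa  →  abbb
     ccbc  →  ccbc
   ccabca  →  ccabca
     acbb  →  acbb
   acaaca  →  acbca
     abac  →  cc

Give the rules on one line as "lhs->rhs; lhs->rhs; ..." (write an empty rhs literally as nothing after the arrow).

aa->b; aba->c

  | abbaa => abbb
  | ccbc
  | ccabca
  | acbb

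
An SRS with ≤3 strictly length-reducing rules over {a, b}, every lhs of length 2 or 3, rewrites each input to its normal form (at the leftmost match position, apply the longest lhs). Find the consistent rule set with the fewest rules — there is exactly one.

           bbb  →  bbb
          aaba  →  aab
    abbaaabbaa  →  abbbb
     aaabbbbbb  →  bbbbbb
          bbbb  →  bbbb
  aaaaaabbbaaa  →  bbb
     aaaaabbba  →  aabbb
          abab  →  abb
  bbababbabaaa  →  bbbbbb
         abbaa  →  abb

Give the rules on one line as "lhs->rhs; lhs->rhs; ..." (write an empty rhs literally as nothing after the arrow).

aaa->; ba->b

  | bbb
  | aaba => aab
  | abbaaabbaa => abbaabbaa => abbabbaa => abbbbaa => abbbba => abbbb
  | aaabbbbbb => bbbbbb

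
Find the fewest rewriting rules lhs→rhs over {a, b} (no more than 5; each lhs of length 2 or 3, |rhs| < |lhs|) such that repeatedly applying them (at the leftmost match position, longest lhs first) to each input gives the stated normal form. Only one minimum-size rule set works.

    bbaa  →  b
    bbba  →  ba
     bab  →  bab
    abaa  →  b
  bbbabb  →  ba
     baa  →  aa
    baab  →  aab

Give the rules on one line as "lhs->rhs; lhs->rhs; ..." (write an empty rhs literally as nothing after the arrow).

  | bbaa => aaa => b
  | bbba => ba
  | bab
  | abaa => aaa => b

aaa->b; baa->aa; bb->; bba->aa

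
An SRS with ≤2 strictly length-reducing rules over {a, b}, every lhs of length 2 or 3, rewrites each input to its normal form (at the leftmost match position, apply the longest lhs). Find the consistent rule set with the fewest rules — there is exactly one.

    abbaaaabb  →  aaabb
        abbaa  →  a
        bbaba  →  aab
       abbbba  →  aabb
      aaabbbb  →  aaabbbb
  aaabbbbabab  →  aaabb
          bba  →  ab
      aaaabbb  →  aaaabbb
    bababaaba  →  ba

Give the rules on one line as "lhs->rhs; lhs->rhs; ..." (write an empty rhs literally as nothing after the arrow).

  | abbaaaabb => aabaaabb => aaabb
  | abbaa => aaba => a
  | bbaba => abba => aab
  | abbbba => abbab => aabb

aba->; bba->ab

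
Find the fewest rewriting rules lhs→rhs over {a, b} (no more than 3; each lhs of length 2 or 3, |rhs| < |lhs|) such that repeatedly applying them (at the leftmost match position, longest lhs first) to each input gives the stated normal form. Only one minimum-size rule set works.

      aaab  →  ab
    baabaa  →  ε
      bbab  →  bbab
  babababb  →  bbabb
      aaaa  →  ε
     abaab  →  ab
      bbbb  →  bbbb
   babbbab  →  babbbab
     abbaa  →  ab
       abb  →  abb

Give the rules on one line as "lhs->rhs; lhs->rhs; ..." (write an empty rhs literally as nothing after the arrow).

  | aaab => ab
  | baabaa => baa => ε
  | bbab
  | babababb => bbabb

aa->; aba->; baa->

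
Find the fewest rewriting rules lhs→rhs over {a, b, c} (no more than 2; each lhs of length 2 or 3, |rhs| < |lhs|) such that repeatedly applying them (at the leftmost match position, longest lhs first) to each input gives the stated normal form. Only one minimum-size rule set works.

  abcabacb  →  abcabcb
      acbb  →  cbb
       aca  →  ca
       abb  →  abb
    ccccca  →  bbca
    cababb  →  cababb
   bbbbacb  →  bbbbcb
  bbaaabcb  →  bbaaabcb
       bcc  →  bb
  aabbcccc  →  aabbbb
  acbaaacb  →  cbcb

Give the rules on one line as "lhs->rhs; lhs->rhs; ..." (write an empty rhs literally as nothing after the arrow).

ac->c; cc->b

  | abcabacb => abcabcb
  | acbb => cbb
  | aca => ca
  | abb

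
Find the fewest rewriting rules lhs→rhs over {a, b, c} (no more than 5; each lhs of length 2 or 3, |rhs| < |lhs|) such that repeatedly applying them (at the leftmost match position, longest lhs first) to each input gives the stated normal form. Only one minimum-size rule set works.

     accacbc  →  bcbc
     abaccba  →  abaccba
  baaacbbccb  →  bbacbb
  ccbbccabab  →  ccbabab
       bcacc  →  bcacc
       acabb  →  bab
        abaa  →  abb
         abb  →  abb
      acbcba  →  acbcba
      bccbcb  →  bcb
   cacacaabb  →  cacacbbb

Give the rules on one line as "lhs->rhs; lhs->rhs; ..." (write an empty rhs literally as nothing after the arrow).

aa->b; bcc->; cab->aa; cca->a

  | accacbc => aacbc => bcbc
  | abaccba
  | baaacbbccb => bbacbbccb => bbacbb
  | ccbbccabab => ccbabab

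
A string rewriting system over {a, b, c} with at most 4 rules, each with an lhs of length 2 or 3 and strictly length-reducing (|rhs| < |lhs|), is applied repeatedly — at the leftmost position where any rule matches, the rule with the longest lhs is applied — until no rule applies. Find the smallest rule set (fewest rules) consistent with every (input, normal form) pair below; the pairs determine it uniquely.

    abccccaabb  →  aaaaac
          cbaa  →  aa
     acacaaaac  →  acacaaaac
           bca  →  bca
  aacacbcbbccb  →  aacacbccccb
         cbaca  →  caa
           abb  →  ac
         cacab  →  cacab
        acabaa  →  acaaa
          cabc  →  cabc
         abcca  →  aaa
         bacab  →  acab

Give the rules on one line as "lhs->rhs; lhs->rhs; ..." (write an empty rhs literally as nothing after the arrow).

ba->a; bb->c; cba->cc; cca->aa

  | abccccaabb => abccaaabb => abaaaabb => aaaaabb => aaaaac
  | cbaa => cca => aa
  | acacaaaac
  | bca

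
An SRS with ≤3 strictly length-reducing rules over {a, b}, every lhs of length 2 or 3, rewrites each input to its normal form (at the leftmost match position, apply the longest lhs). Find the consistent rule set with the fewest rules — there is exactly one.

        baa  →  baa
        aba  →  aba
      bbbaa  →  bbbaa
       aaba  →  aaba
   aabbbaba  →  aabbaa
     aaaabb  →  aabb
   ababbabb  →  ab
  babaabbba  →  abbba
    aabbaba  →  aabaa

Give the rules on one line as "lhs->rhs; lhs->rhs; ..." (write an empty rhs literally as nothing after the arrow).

aaa->a; bab->a

  | baa
  | aba
  | bbbaa
  | aaba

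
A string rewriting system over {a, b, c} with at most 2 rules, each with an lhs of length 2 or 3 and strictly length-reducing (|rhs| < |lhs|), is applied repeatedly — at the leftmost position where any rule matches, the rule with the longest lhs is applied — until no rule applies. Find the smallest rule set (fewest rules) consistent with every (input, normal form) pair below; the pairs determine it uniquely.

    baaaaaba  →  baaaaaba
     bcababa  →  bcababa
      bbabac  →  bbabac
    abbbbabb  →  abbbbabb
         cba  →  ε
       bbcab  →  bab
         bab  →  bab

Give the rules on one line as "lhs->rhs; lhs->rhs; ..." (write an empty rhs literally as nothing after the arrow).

bbc->b; cba->

  | baaaaaba
  | bcababa
  | bbabac
  | abbbbabb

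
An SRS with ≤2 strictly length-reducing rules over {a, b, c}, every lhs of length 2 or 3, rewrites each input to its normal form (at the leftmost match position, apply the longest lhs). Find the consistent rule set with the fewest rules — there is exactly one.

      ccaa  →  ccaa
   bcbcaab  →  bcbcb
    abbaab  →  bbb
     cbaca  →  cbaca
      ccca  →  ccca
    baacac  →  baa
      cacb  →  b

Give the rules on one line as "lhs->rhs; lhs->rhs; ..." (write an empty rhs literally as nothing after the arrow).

  | ccaa
  | bcbcaab => bcbcab => bcbcb
  | abbaab => bbaab => bbab => bbb
  | cbaca

ab->b; cac->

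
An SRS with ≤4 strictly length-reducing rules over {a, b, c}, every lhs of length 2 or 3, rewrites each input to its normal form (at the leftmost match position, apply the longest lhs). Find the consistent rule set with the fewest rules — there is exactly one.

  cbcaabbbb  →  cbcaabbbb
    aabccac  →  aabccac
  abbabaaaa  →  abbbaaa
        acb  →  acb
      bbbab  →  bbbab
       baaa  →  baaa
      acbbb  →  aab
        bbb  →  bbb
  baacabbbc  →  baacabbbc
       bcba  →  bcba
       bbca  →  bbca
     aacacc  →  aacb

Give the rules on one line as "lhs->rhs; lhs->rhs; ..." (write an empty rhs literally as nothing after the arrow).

  | cbcaabbbb
  | aabccac
  | abbabaaaa => abbbaaa
  | acb

aba->b; acc->b; cbb->a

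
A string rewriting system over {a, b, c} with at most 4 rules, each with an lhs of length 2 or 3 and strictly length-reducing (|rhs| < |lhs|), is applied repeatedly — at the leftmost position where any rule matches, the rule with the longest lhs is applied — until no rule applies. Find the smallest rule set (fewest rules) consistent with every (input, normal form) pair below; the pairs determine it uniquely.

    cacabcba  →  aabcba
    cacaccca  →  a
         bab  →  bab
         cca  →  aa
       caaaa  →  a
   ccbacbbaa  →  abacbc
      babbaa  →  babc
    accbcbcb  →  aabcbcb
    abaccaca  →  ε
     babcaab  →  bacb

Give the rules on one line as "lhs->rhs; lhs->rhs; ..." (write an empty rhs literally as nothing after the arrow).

  | cacabcba => acabcba => aabcba
  | cacaccca => acaccca => aaccca => aaaca => ca => a
  | bab
  | cca => aa

aaa->; baa->c; ca->a; cc->a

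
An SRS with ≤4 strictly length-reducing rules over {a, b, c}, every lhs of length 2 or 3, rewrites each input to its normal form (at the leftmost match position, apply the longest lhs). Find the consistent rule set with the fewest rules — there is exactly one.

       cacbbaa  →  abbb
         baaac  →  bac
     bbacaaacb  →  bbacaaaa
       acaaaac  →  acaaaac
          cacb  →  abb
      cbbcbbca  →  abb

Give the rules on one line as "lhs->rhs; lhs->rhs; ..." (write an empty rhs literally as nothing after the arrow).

baa->b; bca->ab; cac->ab; cb->a

  | cacbbaa => abbbaa => abbb
  | baaac => bac
  | bbacaaacb => bbacaaaa
  | acaaaac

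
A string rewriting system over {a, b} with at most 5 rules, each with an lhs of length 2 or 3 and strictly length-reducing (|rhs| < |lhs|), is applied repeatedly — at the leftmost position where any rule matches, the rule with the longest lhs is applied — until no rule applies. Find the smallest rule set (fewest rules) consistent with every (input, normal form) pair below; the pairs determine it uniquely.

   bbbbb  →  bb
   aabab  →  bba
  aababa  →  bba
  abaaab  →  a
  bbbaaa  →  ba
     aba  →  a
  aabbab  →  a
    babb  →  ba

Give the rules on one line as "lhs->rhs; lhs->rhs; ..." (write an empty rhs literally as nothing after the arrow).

aa->b; ab->a; aba->ab; bbb->

  | bbbbb => bb
  | aabab => bbab => bba
  | aababa => bbaba => bbab => bba
  | abaaab => abaab => abab => abb => ab => a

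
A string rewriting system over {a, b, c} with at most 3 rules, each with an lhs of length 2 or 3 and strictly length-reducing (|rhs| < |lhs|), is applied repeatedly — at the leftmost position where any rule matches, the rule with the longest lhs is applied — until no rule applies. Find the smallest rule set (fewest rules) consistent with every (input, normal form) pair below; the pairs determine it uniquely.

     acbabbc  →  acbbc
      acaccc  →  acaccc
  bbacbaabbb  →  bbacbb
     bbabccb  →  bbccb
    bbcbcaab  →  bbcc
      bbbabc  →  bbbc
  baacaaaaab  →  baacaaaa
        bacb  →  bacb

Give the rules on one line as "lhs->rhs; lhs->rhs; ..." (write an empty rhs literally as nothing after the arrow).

  | acbabbc => acbbc
  | acaccc
  | bbacbaabbb => bbacbabb => bbacbb
  | bbabccb => bbccb

ab->; bca->c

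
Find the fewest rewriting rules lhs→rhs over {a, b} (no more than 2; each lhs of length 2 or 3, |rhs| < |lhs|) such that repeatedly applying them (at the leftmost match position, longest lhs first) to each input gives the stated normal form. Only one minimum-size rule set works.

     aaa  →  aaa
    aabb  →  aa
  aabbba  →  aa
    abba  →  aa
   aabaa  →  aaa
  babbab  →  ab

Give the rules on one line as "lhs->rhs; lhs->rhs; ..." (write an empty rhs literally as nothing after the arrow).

  | aaa
  | aabb => aa
  | aabbba => aaba => aa
  | abba => aa

ba->; bb->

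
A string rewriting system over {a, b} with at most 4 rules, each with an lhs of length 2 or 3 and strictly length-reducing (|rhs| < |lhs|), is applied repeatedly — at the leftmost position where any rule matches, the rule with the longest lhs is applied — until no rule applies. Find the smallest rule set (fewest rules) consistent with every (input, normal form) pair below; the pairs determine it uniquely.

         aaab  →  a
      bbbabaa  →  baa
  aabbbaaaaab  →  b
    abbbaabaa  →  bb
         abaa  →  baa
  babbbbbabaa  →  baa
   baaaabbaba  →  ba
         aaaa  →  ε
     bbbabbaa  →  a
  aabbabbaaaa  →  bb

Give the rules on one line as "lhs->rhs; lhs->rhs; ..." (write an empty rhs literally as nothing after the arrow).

  | aaab => bbb => a
  | bbbabaa => aabaa => abaa => baa
  | aabbbaaaaab => abbbaaaaab => bbbaaaaab => aaaaaab => bbaaab => aab => ab => b
  | abbbaabaa => bbbaabaa => aaabaa => bbbaa => aaa => bb

aaa->bb; ab->b; bba->; bbb->a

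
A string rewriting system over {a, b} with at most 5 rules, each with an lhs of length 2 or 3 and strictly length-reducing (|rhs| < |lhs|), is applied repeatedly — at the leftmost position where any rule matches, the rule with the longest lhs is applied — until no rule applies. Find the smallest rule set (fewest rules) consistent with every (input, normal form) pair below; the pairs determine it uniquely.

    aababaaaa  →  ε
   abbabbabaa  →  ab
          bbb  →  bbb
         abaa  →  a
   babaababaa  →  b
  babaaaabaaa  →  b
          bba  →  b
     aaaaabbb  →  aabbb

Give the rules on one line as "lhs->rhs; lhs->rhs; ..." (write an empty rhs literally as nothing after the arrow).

  | aababaaaa => abaaaa => aaa => ε
  | abbabbabaa => abbbabaa => abbbaa => abba => ab
  | bbb
  | abaa => a

aaa->; aba->; ba->b; bba->b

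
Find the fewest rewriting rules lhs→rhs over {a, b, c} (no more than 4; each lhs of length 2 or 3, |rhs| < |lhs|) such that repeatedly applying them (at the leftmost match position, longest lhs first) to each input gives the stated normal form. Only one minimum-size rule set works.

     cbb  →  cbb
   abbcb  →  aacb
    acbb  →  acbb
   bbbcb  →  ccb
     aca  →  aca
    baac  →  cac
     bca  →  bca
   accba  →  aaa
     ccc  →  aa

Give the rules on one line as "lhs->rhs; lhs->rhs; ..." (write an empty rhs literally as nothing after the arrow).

  | cbb
  | abbcb => aacb
  | acbb
  | bbbcb => bacb => ccb

ba->c; bbc->ac; ccc->aa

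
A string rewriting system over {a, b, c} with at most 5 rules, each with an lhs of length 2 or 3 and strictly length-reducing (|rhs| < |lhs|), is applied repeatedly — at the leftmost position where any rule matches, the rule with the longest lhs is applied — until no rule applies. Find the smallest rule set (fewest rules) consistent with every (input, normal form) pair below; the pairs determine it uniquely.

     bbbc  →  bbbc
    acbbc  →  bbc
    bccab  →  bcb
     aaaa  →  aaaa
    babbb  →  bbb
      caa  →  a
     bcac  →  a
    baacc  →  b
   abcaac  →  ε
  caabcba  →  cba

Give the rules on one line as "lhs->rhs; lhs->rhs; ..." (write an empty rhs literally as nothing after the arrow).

ab->; ac->; bca->aa; ca->

  | bbbc
  | acbbc => bbc
  | bccab => bcb
  | aaaa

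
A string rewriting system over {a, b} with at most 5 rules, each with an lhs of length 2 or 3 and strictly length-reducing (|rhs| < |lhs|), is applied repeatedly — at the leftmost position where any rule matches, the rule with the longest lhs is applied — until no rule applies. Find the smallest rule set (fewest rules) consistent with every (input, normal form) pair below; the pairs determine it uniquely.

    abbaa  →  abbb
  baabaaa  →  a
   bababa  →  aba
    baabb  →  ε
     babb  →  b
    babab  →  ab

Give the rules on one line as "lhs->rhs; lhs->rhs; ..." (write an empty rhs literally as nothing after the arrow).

  | abbaa => abbb
  | baabaaa => baaaa => baba => a
  | bababa => aba
  | baabb => bab => ε

aa->b; aaa->ab; aab->a; bab->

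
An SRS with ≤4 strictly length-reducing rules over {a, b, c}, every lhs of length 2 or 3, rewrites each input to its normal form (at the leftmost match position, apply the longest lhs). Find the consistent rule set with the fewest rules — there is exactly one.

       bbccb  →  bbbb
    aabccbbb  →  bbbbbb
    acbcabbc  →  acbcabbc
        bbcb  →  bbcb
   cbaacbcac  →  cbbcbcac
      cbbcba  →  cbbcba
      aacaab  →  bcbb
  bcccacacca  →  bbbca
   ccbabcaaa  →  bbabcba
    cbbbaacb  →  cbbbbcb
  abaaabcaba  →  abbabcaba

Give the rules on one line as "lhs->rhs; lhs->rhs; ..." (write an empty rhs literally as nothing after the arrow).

aa->b; aca->; cc->b

  | bbccb => bbbb
  | aabccbbb => bbccbbb => bbbbbb
  | acbcabbc
  | bbcb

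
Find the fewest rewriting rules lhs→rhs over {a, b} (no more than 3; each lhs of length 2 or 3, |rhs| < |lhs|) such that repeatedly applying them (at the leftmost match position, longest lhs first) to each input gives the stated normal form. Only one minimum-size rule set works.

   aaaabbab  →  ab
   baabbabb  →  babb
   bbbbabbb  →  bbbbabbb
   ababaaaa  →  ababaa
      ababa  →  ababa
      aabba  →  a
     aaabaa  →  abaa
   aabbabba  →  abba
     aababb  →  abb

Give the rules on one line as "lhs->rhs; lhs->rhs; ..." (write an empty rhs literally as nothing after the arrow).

  | aaaabbab => aabbab => aabab => aaab => ab
  | baabbabb => baababb => baaabb => babb
  | bbbbabbb
  | ababaaaa => ababaa

aaa->a; aab->aa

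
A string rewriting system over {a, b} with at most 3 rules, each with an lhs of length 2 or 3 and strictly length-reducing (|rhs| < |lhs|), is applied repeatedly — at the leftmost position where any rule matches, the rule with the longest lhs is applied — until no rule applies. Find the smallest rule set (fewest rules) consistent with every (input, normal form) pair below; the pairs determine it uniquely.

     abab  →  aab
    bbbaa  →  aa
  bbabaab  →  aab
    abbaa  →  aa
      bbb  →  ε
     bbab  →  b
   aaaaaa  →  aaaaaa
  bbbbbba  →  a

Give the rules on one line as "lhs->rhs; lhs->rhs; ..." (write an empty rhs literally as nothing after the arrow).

ba->a; bba->; bbb->

  | abab => aab
  | bbbaa => aa
  | bbabaab => baab => aab
  | abbaa => aa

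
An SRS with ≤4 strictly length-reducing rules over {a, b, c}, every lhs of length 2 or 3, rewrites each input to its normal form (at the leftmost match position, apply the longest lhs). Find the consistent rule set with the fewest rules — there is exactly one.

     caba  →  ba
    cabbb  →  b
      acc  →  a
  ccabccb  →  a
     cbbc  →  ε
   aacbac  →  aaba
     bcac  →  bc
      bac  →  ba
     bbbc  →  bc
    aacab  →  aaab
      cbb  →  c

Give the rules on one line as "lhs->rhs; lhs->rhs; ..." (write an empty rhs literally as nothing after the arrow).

  | caba => ba
  | cabbb => bbb => b
  | acc => ac => a
  | ccabccb => abccb => abb => a

ac->a; bb->; ca->; cc->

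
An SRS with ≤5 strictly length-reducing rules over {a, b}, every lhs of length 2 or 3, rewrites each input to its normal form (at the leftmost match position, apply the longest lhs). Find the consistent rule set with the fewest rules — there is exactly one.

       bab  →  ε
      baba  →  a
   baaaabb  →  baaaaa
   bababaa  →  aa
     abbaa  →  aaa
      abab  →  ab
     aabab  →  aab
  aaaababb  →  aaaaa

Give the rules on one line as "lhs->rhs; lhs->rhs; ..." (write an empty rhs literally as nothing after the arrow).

  | bab => ε
  | baba => a
  | baaaabb => baaaaa
  | bababaa => abaa => aa

aba->a; bab->; bb->a; bba->a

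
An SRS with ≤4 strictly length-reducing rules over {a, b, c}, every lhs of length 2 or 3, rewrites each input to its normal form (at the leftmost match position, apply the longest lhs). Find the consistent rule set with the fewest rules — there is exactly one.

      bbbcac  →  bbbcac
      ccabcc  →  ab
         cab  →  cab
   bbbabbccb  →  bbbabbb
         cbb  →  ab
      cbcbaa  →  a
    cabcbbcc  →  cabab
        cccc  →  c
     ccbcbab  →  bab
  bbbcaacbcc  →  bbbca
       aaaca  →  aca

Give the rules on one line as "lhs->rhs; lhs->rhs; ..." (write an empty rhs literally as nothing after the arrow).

aa->a; cb->a; cc->; ccc->

  | bbbcac
  | ccabcc => abcc => ab
  | cab
  | bbbabbccb => bbbabbb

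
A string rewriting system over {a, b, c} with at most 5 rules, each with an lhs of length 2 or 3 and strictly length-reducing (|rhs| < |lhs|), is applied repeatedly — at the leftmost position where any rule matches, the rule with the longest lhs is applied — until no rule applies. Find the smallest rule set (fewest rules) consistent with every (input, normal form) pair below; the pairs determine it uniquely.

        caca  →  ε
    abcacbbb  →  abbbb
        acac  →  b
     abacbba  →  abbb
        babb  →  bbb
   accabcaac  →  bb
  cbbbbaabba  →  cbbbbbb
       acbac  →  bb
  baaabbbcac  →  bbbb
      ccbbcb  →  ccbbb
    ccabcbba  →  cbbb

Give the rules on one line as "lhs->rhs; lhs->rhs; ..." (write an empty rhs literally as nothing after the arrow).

  | caca => ca => ε
  | abcacbbb => abacbbb => abcbbb => abbbb
  | acac => bac => bc => b
  | abacbba => abcbba => abbba => abbb

ac->b; ba->b; bc->b; ca->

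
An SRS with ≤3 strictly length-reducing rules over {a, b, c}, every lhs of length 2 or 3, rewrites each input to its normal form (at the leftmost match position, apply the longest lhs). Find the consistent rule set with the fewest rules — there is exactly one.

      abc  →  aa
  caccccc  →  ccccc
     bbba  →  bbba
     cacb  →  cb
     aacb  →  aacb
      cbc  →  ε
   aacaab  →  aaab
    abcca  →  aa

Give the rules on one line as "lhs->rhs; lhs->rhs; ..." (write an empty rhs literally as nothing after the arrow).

bc->a; ca->

  | abc => aa
  | caccccc => ccccc
  | bbba
  | cacb => cb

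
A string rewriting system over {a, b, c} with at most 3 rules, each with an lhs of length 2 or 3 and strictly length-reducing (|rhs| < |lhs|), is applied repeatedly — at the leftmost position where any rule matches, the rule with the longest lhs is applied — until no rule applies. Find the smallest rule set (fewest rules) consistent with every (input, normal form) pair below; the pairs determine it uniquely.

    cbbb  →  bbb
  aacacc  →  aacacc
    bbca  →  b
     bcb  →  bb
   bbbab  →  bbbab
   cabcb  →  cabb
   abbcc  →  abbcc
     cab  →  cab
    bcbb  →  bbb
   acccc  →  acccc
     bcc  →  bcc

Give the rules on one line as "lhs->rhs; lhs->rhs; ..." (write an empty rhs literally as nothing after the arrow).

bca->; cb->b

  | cbbb => bbb
  | aacacc
  | bbca => b
  | bcb => bb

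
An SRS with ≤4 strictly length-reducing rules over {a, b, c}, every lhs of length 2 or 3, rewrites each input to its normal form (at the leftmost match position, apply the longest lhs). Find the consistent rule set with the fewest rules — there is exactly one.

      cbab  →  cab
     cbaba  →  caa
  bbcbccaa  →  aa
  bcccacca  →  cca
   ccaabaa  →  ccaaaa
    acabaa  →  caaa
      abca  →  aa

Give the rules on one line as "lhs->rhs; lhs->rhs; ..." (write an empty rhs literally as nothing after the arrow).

ac->c; ba->a; bc->b

  | cbab => cab
  | cbaba => caba => caa
  | bbcbccaa => bbbccaa => bbbcaa => bbbaa => bbaa => baa => aa
  | bcccacca => bccacca => bcacca => bacca => acca => cca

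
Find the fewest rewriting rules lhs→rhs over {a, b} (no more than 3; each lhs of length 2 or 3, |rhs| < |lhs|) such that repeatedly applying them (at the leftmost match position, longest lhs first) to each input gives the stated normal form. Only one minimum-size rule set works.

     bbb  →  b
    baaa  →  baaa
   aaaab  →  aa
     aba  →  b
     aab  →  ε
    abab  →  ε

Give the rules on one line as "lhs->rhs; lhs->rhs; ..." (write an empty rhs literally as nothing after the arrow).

aab->; aba->b; bb->

  | bbb => b
  | baaa
  | aaaab => aa
  | aba => b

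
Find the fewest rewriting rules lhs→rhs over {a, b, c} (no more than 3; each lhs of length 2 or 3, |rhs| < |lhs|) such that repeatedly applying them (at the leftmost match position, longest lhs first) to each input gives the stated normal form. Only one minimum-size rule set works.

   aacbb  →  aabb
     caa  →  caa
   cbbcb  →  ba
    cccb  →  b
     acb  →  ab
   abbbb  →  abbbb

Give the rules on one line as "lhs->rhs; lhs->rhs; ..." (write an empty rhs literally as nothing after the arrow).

bcb->a; cb->b

  | aacbb => aabb
  | caa
  | cbbcb => bbcb => ba
  | cccb => ccb => cb => b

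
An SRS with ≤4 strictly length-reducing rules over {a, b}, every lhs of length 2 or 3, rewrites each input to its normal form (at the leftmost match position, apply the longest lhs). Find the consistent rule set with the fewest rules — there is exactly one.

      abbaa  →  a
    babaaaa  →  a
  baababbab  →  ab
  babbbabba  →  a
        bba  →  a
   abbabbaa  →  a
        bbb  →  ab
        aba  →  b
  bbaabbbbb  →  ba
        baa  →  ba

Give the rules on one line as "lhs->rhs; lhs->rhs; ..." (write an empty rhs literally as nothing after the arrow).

aa->a; aab->ba; aba->b; bb->a

  | abbaa => aaaa => aaa => aa => a
  | babaaaa => bbaaa => aaaa => aaa => aa => a
  | baababbab => bbaabbab => aaabbab => aabbab => babab => bbb => ab
  | babbbabba => baababba => bbaabba => aaabba => aabba => baba => bb => a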